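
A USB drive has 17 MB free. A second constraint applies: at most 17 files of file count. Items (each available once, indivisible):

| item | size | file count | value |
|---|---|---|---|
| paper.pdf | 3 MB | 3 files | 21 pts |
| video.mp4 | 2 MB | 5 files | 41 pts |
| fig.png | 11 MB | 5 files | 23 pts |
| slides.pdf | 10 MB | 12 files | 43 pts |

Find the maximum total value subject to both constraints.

85 pts

Feasible sets respecting both limits:
- paper.pdf+video.mp4+fig.png: size 16, file count 13, value 85
- video.mp4+slides.pdf: size 12, file count 17, value 84
- video.mp4+fig.png: size 13, file count 10, value 64
- paper.pdf+slides.pdf: size 13, file count 15, value 64
Best: 85 pts.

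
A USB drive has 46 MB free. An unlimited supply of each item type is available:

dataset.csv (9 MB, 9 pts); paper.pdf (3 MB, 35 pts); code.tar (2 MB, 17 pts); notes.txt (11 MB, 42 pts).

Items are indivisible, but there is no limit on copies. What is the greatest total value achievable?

525 pts

Best value-per-unit is paper.pdf at 35/3, and filling with it alone uses size 15×3=45. No mix of the others beats 15×35 = 525.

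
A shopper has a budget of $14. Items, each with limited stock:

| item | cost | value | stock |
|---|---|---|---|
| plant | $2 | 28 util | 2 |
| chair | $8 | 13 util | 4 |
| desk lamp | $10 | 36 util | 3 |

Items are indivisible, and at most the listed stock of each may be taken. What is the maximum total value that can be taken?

Best selections within cost 14 and stock limits:
- 2×plant + 1×desk lamp: cost 14, value 92
- 2×plant + 1×chair: cost 12, value 69
- 1×plant + 1×desk lamp: cost 12, value 64
- 2×plant: cost 4, value 56
Best: 92 util.

92 util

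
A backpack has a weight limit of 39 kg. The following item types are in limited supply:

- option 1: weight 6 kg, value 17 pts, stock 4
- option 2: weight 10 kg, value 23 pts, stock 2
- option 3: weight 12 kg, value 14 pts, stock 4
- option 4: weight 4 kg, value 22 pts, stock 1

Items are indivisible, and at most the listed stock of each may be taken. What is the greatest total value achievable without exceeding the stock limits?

Best selections within weight 39 and stock limits:
- 4×option 1 + 1×option 2 + 1×option 4: weight 38, value 113
- 2×option 1 + 2×option 2 + 1×option 4: weight 36, value 102
Best: 113 pts.

113 pts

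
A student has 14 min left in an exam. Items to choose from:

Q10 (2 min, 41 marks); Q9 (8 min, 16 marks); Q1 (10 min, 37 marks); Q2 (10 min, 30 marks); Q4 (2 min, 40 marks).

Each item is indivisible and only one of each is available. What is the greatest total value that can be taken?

This is a 0/1 knapsack; check combinations near the capacity.
- Q10+Q1+Q4: time 2+10+2=14, value 41+37+40=118
- Q10+Q2+Q4: time 2+10+2=14, value 41+30+40=111
- Q10+Q9+Q4: time 2+8+2=12, value 41+16+40=97
- Q10+Q4: time 2+2=4, value 41+40=81
- Q10+Q1: time 2+10=12, value 41+37=78
Best: 118 marks.

118 marks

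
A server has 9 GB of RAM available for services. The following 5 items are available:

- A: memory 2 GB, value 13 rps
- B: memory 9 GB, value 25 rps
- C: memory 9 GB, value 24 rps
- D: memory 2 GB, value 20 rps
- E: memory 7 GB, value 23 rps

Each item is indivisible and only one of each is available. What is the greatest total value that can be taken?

43 rps

Check high-value combinations within 9 GB:
- D+E: memory 2+7=9, value 20+23=43
- A+E: memory 2+7=9, value 13+23=36
- A+D: memory 2+2=4, value 13+20=33
Best: 43 rps.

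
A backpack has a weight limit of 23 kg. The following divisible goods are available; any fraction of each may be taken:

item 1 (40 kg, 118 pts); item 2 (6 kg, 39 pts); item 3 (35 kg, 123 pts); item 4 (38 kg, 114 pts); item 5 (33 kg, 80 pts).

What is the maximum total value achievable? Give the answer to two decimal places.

Take in order of value per unit:
- item 2 (39/6 per unit): all 6 → value 39, running total 39.00
- item 3 (123/35 per unit): 17 of 35 → value 17×123/35 = 59.7429, running total 98.74
Total 98.74.

98.74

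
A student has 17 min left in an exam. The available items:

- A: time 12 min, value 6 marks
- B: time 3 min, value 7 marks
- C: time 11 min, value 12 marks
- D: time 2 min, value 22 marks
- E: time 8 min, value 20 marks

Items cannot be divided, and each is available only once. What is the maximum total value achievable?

Check high-value combinations within 17 min:
- B+D+E: time 3+2+8=13, value 7+22+20=49
- D+E: time 2+8=10, value 22+20=42
- B+C+D: time 3+11+2=16, value 7+12+22=41
Best: 49 marks.

49 marks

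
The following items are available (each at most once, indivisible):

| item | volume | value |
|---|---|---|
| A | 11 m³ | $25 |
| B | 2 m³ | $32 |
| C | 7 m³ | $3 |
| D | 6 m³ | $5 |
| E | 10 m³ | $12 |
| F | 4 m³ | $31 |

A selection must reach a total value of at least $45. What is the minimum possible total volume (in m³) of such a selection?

6

Subsets with value ≥ 45, sorted by total volume:
- B+F: volume 6, value 63
- B+D+F: volume 12, value 68
- B+C+F: volume 13, value 66
- A+B: volume 13, value 57
Minimum volume: 6 m³.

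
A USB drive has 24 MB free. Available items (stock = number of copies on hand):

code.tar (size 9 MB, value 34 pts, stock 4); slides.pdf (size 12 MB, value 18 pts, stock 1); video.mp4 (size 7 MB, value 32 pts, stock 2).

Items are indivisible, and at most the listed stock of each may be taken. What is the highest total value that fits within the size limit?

98 pts

Top feasible selections:
- 1×code.tar + 2×video.mp4: size 23, value 98
- 2×code.tar: size 18, value 68
Best: 98 pts.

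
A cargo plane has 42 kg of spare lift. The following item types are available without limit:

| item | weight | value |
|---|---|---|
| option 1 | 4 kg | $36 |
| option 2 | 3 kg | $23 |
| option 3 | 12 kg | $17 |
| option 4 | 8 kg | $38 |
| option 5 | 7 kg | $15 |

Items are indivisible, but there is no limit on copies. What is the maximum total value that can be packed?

Best value-per-unit is option 1 at 36/4; filling with it alone gives 10×36 = 360.
Optimal mix: 9×option 1 + 2×option 2 → weight 42, value 370.

$370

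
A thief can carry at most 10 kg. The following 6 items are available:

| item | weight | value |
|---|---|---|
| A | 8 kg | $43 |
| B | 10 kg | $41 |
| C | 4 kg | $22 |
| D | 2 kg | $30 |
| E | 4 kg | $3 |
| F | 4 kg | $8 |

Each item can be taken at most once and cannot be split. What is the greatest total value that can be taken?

Check high-value combinations within 10 kg:
- A+D: weight 8+2=10, value 43+30=73
- C+D+F: weight 4+2+4=10, value 22+30+8=60
- C+D+E: weight 4+2+4=10, value 22+30+3=55
- C+D: weight 4+2=6, value 22+30=52
- A: weight 8, value 43
Best: $73.

$73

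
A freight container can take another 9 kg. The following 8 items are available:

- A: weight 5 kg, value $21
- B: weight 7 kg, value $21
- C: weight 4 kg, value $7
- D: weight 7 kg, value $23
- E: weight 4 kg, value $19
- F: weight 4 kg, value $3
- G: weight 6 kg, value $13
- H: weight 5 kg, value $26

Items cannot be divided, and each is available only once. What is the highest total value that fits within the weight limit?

This is a 0/1 knapsack; check combinations near the capacity.
- E+H: weight 4+5=9, value 19+26=45
- A+E: weight 5+4=9, value 21+19=40
- C+H: weight 4+5=9, value 7+26=33
Best: $45.

$45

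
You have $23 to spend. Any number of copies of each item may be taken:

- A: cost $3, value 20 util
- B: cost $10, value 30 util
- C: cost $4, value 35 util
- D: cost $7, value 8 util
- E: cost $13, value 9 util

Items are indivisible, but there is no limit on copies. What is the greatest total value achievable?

Best value-per-unit is C at 35/4; filling with it alone gives 5×35 = 175.
Optimal mix: 1×A + 5×C → cost 23, value 195.

195 util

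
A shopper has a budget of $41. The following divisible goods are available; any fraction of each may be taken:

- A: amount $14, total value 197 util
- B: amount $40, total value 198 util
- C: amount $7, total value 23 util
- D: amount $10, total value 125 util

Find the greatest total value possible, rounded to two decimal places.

406.15

Take in order of value per unit:
- A (197/14 per unit): all 14 → value 197, running total 197.00
- D (125/10 per unit): all 10 → value 125, running total 322.00
- B (198/40 per unit): 17 of 40 → value 17×198/40 = 84.1500, running total 406.15
Total 406.15.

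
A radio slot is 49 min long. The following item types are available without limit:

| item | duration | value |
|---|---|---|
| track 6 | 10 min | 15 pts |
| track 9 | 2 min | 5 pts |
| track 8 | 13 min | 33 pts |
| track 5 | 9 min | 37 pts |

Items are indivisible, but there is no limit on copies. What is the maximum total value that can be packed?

Best value-per-unit is track 5 at 37/9; filling with it alone gives 5×37 = 185.
Optimal mix: 2×track 9 + 5×track 5 → duration 49, value 195.

195 pts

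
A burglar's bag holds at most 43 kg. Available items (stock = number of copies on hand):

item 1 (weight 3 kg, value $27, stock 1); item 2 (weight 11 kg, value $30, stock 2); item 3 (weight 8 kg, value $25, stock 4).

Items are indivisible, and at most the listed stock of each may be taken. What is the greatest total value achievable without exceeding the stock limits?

Top feasible selections:
- 1×item 1 + 2×item 2 + 2×item 3: weight 41, value 137
- 1×item 1 + 1×item 2 + 3×item 3: weight 38, value 132
Best: $137.

$137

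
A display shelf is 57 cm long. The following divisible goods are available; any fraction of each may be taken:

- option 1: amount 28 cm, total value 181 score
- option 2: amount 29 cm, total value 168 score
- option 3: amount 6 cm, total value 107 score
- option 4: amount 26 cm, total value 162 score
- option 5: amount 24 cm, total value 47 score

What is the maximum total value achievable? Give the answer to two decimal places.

Take in order of value per unit:
- option 3 (107/6 per unit): all 6 → value 107, running total 107.00
- option 1 (181/28 per unit): all 28 → value 181, running total 288.00
- option 4 (162/26 per unit): 23 of 26 → value 23×162/26 = 143.3077, running total 431.31
Total 431.31.

431.31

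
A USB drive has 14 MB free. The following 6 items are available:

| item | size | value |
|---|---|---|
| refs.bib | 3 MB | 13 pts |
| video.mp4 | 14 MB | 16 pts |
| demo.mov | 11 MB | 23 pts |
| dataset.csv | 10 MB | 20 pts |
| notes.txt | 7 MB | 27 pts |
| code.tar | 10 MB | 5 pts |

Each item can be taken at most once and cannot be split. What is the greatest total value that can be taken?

Check high-value combinations within 14 MB:
- refs.bib+notes.txt: size 3+7=10, value 13+27=40
- refs.bib+demo.mov: size 3+11=14, value 13+23=36
- refs.bib+dataset.csv: size 3+10=13, value 13+20=33
Best: 40 pts.

40 pts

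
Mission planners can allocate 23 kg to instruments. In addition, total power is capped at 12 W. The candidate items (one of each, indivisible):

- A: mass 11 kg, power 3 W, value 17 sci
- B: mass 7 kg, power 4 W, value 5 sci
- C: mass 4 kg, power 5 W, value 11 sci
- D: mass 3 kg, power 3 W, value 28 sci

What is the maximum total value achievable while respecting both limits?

56 sci

Feasible sets respecting both limits:
- A+C+D: mass 18, power 11, value 56
- A+B+D: mass 21, power 10, value 50
- A+D: mass 14, power 6, value 45
Best: 56 sci.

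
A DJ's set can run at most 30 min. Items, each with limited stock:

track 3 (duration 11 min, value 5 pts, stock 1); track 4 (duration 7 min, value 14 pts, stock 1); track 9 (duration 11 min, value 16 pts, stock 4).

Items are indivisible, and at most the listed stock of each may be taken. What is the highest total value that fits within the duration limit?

Top feasible selections:
- 1×track 4 + 2×track 9: duration 29, value 46
- 1×track 3 + 1×track 4 + 1×track 9: duration 29, value 35
- 2×track 9: duration 22, value 32
- 1×track 4 + 1×track 9: duration 18, value 30
Best: 46 pts.

46 pts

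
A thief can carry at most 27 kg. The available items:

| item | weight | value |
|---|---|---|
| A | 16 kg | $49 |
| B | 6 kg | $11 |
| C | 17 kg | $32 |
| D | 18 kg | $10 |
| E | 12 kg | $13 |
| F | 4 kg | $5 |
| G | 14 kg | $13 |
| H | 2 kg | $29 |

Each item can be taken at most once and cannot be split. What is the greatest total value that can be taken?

Check high-value combinations within 27 kg:
- A+B+H: weight 16+6+2=24, value 49+11+29=89
- A+F+H: weight 16+4+2=22, value 49+5+29=83
- A+H: weight 16+2=18, value 49+29=78
Best: $89.

$89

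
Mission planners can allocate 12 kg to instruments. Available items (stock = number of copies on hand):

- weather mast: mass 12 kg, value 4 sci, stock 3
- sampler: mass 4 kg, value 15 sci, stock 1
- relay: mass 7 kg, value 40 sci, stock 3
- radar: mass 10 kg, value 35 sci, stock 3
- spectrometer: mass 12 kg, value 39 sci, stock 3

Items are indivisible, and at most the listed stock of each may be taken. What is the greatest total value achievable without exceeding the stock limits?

55 sci

Best selections within mass 12 and stock limits:
- 1×sampler + 1×relay: mass 11, value 55
- 1×relay: mass 7, value 40
- 1×spectrometer: mass 12, value 39
Best: 55 sci.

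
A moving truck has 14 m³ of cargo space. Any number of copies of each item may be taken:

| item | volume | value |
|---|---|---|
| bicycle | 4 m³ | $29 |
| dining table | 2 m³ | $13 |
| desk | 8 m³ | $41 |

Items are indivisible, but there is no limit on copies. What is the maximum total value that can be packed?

Best value-per-unit is bicycle at 29/4; filling with it alone gives 3×29 = 87.
Optimal mix: 3×bicycle + 1×dining table → volume 14, value 100.

$100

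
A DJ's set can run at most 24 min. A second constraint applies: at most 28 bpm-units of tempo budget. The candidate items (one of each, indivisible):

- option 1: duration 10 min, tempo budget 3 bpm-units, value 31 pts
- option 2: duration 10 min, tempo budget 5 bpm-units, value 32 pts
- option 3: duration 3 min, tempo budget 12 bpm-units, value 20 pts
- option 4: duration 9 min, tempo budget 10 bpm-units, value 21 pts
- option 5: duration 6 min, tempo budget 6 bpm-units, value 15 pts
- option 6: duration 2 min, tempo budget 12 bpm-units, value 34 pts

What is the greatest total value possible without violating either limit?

97 pts

Feasible sets respecting both limits:
- option 1+option 2+option 6: duration 22, tempo budget 20, value 97
- option 2+option 4+option 6: duration 21, tempo budget 27, value 87
- option 1+option 4+option 6: duration 21, tempo budget 25, value 86
- option 1+option 3+option 6: duration 15, tempo budget 27, value 85
Best: 97 pts.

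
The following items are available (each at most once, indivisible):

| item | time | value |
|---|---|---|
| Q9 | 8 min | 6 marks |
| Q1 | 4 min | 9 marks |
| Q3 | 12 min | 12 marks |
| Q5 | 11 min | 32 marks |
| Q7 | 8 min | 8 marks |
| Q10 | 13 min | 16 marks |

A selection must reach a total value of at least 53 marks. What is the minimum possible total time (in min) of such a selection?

Subsets with value ≥ 53, sorted by total time:
- Q1+Q3+Q5: time 27, value 53
- Q1+Q5+Q10: time 28, value 57
- Q9+Q1+Q5+Q7: time 31, value 55
Minimum time: 27 min.

27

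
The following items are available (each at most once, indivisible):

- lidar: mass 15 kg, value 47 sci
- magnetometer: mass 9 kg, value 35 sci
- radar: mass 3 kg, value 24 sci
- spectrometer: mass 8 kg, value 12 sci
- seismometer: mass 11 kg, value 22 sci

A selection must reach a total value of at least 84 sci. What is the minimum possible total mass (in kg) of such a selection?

27

Subsets with value ≥ 84, sorted by total mass:
- lidar+magnetometer+radar: mass 27, value 106
- lidar+radar+seismometer: mass 29, value 93
- magnetometer+radar+spectrometer+seismometer: mass 31, value 93
Minimum mass: 27 kg.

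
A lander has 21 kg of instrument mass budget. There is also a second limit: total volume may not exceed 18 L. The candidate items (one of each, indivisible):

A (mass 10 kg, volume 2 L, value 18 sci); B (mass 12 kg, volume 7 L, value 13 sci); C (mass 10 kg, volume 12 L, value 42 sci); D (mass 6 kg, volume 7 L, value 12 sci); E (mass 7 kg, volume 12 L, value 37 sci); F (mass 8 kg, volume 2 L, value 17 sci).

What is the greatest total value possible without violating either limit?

Feasible sets respecting both limits:
- A+C: mass 20, volume 14, value 60
- C+F: mass 18, volume 14, value 59
- A+E: mass 17, volume 14, value 55
- E+F: mass 15, volume 14, value 54
Best: 60 sci.

60 sci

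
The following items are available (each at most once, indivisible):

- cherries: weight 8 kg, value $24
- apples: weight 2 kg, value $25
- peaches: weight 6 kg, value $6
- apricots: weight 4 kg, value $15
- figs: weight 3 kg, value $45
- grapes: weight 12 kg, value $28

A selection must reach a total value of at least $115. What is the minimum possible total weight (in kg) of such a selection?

23

Subsets with value ≥ 115, sorted by total weight:
- cherries+apples+peaches+apricots+figs: weight 23, value 115
- cherries+apples+figs+grapes: weight 25, value 122
- apples+peaches+apricots+figs+grapes: weight 27, value 119
Minimum weight: 23 kg.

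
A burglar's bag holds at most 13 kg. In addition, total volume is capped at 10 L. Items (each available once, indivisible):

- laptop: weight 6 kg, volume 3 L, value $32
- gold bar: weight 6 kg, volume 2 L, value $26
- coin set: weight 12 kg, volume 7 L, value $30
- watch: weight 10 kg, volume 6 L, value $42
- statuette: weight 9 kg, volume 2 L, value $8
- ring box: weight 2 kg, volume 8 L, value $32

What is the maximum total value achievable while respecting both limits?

Feasible sets respecting both limits:
- laptop+gold bar: weight 12, volume 5, value 58
- gold bar+ring box: weight 8, volume 10, value 58
- watch: weight 10, volume 6, value 42
- statuette+ring box: weight 11, volume 10, value 40
Best: $58.

$58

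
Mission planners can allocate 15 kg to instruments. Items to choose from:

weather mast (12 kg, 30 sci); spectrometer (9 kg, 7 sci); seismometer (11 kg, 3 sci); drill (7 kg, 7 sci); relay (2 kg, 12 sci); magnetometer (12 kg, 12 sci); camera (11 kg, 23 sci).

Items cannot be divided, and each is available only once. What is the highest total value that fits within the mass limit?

42 sci

Check high-value combinations within 15 kg:
- weather mast+relay: mass 12+2=14, value 30+12=42
- relay+camera: mass 2+11=13, value 12+23=35
- weather mast: mass 12, value 30
Best: 42 sci.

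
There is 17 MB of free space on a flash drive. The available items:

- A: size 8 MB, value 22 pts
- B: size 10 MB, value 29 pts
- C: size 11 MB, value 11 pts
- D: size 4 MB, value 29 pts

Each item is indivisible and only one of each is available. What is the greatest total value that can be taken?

58 pts

Check high-value combinations within 17 MB:
- B+D: size 10+4=14, value 29+29=58
- A+D: size 8+4=12, value 22+29=51
- C+D: size 11+4=15, value 11+29=40
- D: size 4, value 29
Best: 58 pts.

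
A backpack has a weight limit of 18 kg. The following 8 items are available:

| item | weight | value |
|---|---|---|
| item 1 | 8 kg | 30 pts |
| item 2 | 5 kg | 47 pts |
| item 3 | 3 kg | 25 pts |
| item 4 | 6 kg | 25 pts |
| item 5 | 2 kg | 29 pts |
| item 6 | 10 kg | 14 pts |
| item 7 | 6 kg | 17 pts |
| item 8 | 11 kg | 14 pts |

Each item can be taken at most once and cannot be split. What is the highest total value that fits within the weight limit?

131 pts

Check high-value combinations within 18 kg:
- item 1+item 2+item 3+item 5: weight 8+5+3+2=18, value 30+47+25+29=131
- item 2+item 3+item 4+item 5: weight 5+3+6+2=16, value 47+25+25+29=126
- item 2+item 3+item 5+item 7: weight 5+3+2+6=16, value 47+25+29+17=118
- item 1+item 2+item 5: weight 8+5+2=15, value 30+47+29=106
- item 1+item 2+item 3: weight 8+5+3=16, value 30+47+25=102
Best: 131 pts.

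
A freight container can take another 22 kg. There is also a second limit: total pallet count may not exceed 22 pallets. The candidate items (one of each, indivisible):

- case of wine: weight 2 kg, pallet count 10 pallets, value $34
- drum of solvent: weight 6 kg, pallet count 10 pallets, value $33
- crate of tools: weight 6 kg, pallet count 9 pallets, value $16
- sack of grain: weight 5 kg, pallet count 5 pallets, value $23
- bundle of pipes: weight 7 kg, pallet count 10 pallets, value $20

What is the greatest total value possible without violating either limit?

$67

Feasible sets respecting both limits:
- case of wine+drum of solvent: weight 8, pallet count 20, value 67
- case of wine+sack of grain: weight 7, pallet count 15, value 57
- drum of solvent+sack of grain: weight 11, pallet count 15, value 56
Best: $67.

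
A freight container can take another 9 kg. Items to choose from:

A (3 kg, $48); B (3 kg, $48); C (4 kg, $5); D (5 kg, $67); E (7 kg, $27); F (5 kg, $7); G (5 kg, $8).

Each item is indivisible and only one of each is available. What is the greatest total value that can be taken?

Check high-value combinations within 9 kg:
- A+D: weight 3+5=8, value 48+67=115
- B+D: weight 3+5=8, value 48+67=115
- A+B: weight 3+3=6, value 48+48=96
- C+D: weight 4+5=9, value 5+67=72
Best: $115.

$115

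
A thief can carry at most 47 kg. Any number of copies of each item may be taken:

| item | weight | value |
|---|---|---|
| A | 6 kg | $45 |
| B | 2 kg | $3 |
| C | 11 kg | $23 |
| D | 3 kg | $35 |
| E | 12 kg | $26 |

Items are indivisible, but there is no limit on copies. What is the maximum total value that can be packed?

$528

Best value-per-unit is D at 35/3; filling with it alone gives 15×35 = 525.
Optimal mix: 1×B + 15×D → weight 47, value 528.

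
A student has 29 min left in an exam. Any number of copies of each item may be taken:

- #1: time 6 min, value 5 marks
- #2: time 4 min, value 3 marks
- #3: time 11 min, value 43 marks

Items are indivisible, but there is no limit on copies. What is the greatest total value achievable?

Best value-per-unit is #3 at 43/11; filling with it alone gives 2×43 = 86.
Optimal mix: 1×#1 + 2×#3 → time 28, value 91.

91 marks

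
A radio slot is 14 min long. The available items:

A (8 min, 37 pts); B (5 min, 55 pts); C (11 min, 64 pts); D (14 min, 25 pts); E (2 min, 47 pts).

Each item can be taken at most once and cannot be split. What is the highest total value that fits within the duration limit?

Check high-value combinations within 14 min:
- C+E: duration 11+2=13, value 64+47=111
- B+E: duration 5+2=7, value 55+47=102
- A+B: duration 8+5=13, value 37+55=92
Best: 111 pts.

111 pts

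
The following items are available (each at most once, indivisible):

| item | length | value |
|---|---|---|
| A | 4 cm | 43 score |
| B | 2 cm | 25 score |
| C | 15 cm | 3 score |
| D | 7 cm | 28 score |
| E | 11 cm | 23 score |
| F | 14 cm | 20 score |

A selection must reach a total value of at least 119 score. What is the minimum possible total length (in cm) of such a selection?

Subsets with value ≥ 119, sorted by total length:
- A+B+D+E: length 24, value 119
- A+B+D+E+F: length 38, value 139
- A+B+C+D+E: length 39, value 122
Minimum length: 24 cm.

24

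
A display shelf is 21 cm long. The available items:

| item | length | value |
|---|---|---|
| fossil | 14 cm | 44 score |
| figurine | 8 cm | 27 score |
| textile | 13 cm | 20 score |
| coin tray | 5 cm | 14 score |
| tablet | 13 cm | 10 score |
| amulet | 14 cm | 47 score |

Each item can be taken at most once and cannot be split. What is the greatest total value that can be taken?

Check high-value combinations within 21 cm:
- coin tray+amulet: length 5+14=19, value 14+47=61
- fossil+coin tray: length 14+5=19, value 44+14=58
- amulet: length 14, value 47
Best: 61 score.

61 score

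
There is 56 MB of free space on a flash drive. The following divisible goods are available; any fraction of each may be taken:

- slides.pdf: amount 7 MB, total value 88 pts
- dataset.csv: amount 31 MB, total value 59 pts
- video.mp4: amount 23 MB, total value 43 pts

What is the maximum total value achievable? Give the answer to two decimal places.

Take in order of value per unit:
- slides.pdf (88/7 per unit): all 7 → value 88, running total 88.00
- dataset.csv (59/31 per unit): all 31 → value 59, running total 147.00
- video.mp4 (43/23 per unit): 18 of 23 → value 18×43/23 = 33.6522, running total 180.65
Total 180.65.

180.65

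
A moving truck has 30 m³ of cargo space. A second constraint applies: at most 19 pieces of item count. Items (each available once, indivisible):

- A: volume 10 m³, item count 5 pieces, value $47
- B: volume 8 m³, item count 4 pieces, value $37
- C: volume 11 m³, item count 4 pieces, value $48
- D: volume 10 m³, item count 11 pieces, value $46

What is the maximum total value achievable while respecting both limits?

$132

Feasible sets respecting both limits:
- A+B+C: volume 29, item count 13, value 132
- B+C+D: volume 29, item count 19, value 131
- A+C: volume 21, item count 9, value 95
- C+D: volume 21, item count 15, value 94
Best: $132.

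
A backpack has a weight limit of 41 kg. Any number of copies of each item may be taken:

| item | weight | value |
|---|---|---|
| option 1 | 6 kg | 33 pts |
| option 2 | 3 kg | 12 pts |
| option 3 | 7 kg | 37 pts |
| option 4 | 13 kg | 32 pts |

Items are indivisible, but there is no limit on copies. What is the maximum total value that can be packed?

218 pts

Best value-per-unit is option 1 at 33/6; filling with it alone gives 6×33 = 198.
Optimal mix: 4×option 1 + 1×option 2 + 2×option 3 → weight 41, value 218.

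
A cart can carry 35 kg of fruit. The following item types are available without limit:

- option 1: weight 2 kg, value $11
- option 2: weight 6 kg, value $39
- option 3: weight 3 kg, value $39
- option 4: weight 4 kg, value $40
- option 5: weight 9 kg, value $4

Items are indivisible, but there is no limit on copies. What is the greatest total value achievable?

$440

Best value-per-unit is option 3 at 39/3; filling with it alone gives 11×39 = 429.
Optimal mix: 1×option 1 + 11×option 3 → weight 35, value 440.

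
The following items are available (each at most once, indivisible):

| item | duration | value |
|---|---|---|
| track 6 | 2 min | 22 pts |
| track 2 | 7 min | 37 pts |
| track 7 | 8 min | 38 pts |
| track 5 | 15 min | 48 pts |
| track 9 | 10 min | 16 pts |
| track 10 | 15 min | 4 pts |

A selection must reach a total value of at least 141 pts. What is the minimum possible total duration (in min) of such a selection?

32

Subsets with value ≥ 141, sorted by total duration:
- track 6+track 2+track 7+track 5: duration 32, value 145
- track 6+track 2+track 7+track 5+track 9: duration 42, value 161
Minimum duration: 32 min.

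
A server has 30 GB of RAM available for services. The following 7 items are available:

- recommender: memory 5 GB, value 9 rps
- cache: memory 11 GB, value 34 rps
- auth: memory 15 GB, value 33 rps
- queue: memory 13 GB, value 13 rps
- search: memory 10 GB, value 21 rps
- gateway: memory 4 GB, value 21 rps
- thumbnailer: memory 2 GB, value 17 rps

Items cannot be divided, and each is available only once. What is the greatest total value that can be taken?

93 rps

Check high-value combinations within 30 GB:
- cache+search+gateway+thumbnailer: memory 11+10+4+2=27, value 34+21+21+17=93
- cache+auth+gateway: memory 11+15+4=30, value 34+33+21=88
- recommender+cache+search+gateway: memory 5+11+10+4=30, value 9+34+21+21=85
- cache+queue+gateway+thumbnailer: memory 11+13+4+2=30, value 34+13+21+17=85
Best: 93 rps.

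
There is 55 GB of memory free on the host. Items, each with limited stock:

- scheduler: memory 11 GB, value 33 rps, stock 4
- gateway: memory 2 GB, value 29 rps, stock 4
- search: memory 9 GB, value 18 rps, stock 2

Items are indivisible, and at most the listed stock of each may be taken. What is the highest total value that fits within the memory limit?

Best selections within memory 55 and stock limits:
- 4×scheduler + 4×gateway: memory 52, value 248
- 3×scheduler + 4×gateway + 1×search: memory 50, value 233
- 4×scheduler + 3×gateway: memory 50, value 219
- 2×scheduler + 4×gateway + 2×search: memory 48, value 218
Best: 248 rps.

248 rps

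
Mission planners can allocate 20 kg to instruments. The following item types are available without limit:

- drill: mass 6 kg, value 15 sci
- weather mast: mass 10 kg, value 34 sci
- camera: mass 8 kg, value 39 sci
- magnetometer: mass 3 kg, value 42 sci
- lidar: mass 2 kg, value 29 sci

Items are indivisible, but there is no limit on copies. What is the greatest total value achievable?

290 sci

Best value-per-unit is lidar at 29/2, and filling with it alone uses mass 10×2=20. No mix of the others beats 10×29 = 290.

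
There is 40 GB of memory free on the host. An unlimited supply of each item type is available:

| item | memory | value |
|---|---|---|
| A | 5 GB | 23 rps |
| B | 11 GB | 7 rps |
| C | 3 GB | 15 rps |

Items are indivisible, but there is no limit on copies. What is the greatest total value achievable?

Best value-per-unit is C at 15/3; filling with it alone gives 13×15 = 195.
Optimal mix: 2×A + 10×C → memory 40, value 196.

196 rps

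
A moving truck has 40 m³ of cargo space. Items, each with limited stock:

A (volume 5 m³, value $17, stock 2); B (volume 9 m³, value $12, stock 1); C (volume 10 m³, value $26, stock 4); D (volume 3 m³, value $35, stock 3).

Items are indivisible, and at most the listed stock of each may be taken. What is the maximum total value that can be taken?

$191

Best selections within volume 40 and stock limits:
- 2×A + 2×C + 3×D: volume 39, value 191
- 3×C + 3×D: volume 39, value 183
- 2×A + 1×B + 1×C + 3×D: volume 38, value 177
- 1×A + 2×C + 3×D: volume 34, value 174
Best: $191.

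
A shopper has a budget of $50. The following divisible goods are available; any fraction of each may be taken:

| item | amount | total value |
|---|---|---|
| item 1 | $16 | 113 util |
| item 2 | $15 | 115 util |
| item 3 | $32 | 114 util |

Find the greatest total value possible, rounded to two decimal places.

295.69

Take in order of value per unit:
- item 2 (115/15 per unit): all 15 → value 115, running total 115.00
- item 1 (113/16 per unit): all 16 → value 113, running total 228.00
- item 3 (114/32 per unit): 19 of 32 → value 19×114/32 = 67.6875, running total 295.69
Total 295.69.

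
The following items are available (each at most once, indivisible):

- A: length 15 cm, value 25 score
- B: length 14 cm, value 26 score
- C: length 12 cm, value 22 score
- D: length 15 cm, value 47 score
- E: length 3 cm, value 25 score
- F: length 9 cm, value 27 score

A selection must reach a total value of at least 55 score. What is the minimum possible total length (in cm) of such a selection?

18

Subsets with value ≥ 55, sorted by total length:
- D+E: length 18, value 72
- D+F: length 24, value 74
- C+E+F: length 24, value 74
Minimum length: 18 cm.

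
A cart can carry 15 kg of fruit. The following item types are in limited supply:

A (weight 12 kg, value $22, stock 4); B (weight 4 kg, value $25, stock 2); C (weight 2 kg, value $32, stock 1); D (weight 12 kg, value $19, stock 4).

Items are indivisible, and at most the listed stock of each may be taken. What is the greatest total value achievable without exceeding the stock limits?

$82

Best selections within weight 15 and stock limits:
- 2×B + 1×C: weight 10, value 82
- 1×B + 1×C: weight 6, value 57
Best: $82.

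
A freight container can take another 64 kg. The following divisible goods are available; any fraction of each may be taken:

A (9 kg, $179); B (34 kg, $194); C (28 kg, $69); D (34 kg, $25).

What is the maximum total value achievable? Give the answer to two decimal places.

424.75

Take in order of value per unit:
- A (179/9 per unit): all 9 → value 179, running total 179.00
- B (194/34 per unit): all 34 → value 194, running total 373.00
- C (69/28 per unit): 21 of 28 → value 21×69/28 = 51.7500, running total 424.75
Total 424.75.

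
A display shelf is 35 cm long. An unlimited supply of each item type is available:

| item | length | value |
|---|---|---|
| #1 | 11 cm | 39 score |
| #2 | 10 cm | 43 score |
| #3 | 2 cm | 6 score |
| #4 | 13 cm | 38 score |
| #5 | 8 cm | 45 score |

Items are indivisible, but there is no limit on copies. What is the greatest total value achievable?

Best value-per-unit is #5 at 45/8; filling with it alone gives 4×45 = 180.
Optimal mix: 1×#3 + 4×#5 → length 34, value 186.

186 score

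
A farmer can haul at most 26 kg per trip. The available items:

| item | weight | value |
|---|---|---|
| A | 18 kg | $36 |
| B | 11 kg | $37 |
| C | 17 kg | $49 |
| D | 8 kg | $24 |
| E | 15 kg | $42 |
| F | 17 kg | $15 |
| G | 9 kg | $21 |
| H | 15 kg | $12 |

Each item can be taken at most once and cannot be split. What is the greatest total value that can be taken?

$79

This is a 0/1 knapsack; check combinations near the capacity.
- B+E: weight 11+15=26, value 37+42=79
- C+D: weight 17+8=25, value 49+24=73
- C+G: weight 17+9=26, value 49+21=70
- D+E: weight 8+15=23, value 24+42=66
- E+G: weight 15+9=24, value 42+21=63
Best: $79.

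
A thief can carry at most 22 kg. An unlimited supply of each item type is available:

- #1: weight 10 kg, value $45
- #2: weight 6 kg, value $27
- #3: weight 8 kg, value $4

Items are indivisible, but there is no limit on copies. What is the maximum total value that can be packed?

Best value-per-unit is #1 at 45/10; filling with it alone gives 2×45 = 90.
Optimal mix: 1×#1 + 2×#2 → weight 22, value 99.

$99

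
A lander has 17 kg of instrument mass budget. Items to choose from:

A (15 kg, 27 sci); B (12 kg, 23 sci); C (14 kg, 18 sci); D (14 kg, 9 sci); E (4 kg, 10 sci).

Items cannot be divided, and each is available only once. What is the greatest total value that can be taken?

33 sci

Check high-value combinations within 17 kg:
- B+E: mass 12+4=16, value 23+10=33
- A: mass 15, value 27
- B: mass 12, value 23
- C: mass 14, value 18
- E: mass 4, value 10
Best: 33 sci.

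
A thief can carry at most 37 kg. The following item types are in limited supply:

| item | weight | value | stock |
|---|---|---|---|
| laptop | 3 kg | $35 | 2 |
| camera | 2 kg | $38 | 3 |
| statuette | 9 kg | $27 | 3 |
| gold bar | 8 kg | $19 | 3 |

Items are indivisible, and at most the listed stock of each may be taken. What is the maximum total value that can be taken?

$249

Best selections within weight 37 and stock limits:
- 2×laptop + 3×camera + 1×statuette + 2×gold bar: weight 37, value 249
- 2×laptop + 3×camera + 3×gold bar: weight 36, value 241
Best: $249.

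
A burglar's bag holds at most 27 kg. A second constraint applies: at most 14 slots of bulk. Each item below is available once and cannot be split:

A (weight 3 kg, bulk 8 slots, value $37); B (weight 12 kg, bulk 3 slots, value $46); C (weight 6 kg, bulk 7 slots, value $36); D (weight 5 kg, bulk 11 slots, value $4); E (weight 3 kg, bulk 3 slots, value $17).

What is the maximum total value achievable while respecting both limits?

$100

Feasible sets respecting both limits:
- A+B+E: weight 18, bulk 14, value 100
- B+C+E: weight 21, bulk 13, value 99
- A+B: weight 15, bulk 11, value 83
Best: $100.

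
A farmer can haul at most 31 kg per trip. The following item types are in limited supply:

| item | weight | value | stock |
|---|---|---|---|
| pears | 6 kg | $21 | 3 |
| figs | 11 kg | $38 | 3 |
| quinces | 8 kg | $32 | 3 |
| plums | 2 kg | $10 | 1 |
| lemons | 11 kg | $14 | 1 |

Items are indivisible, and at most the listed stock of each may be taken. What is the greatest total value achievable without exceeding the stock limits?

$117

Best selections within weight 31 and stock limits:
- 1×pears + 3×quinces: weight 30, value 117
- 2×pears + 2×quinces + 1×plums: weight 30, value 116
Best: $117.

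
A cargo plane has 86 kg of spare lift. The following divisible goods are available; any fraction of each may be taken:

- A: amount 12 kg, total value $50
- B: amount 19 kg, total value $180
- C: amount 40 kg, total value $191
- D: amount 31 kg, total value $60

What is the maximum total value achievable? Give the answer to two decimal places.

450.03

Take in order of value per unit:
- B (180/19 per unit): all 19 → value 180, running total 180.00
- C (191/40 per unit): all 40 → value 191, running total 371.00
- A (50/12 per unit): all 12 → value 50, running total 421.00
- D (60/31 per unit): 15 of 31 → value 15×60/31 = 29.0323, running total 450.03
Total 450.03.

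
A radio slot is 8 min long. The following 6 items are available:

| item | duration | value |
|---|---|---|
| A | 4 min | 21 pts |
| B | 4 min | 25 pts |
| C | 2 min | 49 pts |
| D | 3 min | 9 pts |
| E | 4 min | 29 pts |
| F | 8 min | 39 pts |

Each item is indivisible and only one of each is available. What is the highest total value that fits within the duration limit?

78 pts

This is a 0/1 knapsack; check combinations near the capacity.
- C+E: duration 2+4=6, value 49+29=78
- B+C: duration 4+2=6, value 25+49=74
- A+C: duration 4+2=6, value 21+49=70
Best: 78 pts.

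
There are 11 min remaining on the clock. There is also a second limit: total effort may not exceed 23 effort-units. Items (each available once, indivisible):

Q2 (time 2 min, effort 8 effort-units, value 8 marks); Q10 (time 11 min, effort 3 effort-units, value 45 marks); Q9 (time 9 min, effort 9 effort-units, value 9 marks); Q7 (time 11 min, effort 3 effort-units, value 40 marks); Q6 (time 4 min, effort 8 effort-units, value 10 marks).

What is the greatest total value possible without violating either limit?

Feasible sets respecting both limits:
- Q10: time 11, effort 3, value 45
- Q7: time 11, effort 3, value 40
- Q2+Q6: time 6, effort 16, value 18
- Q2+Q9: time 11, effort 17, value 17
Best: 45 marks.

45 marks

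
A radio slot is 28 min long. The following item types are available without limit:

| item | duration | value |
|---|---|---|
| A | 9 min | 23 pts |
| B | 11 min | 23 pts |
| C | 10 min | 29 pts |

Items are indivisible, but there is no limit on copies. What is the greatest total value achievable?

75 pts

Best value-per-unit is C at 29/10; filling with it alone gives 2×29 = 58.
Optimal mix: 2×A + 1×C → duration 28, value 75.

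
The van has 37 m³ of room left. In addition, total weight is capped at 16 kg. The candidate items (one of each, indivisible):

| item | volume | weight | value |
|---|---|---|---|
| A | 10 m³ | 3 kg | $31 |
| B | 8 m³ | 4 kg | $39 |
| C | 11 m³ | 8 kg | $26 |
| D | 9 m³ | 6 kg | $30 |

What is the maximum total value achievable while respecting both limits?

$100

Feasible sets respecting both limits:
- A+B+D: volume 27, weight 13, value 100
- A+B+C: volume 29, weight 15, value 96
- A+B: volume 18, weight 7, value 70
Best: $100.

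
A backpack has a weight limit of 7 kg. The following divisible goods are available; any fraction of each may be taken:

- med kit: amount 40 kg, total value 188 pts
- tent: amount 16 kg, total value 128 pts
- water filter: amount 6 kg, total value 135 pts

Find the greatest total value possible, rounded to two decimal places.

Take in order of value per unit:
- water filter (135/6 per unit): all 6 → value 135, running total 135.00
- tent (128/16 per unit): 1 of 16 → value 1×128/16 = 8.0000, running total 143.00
Total 143.00.

143.00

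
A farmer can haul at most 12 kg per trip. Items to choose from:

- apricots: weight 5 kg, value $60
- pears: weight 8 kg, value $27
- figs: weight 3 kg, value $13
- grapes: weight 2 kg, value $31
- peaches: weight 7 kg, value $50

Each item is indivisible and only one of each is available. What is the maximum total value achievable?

Check high-value combinations within 12 kg:
- apricots+peaches: weight 5+7=12, value 60+50=110
- apricots+figs+grapes: weight 5+3+2=10, value 60+13+31=104
- figs+grapes+peaches: weight 3+2+7=12, value 13+31+50=94
- apricots+grapes: weight 5+2=7, value 60+31=91
Best: $110.

$110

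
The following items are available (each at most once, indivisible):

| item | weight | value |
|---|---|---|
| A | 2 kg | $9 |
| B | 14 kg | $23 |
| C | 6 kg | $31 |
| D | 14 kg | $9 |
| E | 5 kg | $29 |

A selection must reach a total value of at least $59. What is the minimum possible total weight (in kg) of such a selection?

11

Subsets with value ≥ 59, sorted by total weight:
- C+E: weight 11, value 60
- A+C+E: weight 13, value 69
Minimum weight: 11 kg.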